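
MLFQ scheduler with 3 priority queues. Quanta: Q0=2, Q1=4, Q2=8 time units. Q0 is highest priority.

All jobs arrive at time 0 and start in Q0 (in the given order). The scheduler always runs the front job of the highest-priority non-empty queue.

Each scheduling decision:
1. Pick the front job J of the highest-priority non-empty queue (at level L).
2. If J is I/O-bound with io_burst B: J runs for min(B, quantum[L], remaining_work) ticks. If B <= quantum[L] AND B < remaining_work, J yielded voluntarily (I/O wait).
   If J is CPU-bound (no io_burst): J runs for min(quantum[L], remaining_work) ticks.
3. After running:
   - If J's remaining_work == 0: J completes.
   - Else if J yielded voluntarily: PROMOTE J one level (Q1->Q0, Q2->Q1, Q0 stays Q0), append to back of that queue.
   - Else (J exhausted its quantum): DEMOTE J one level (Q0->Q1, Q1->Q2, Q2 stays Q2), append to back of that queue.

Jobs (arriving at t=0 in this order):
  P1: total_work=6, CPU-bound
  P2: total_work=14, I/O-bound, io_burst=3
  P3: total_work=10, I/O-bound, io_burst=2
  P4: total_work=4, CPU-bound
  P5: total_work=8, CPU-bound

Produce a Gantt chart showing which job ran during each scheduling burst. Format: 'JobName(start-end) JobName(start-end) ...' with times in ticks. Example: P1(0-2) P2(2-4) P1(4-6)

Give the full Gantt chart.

Answer: P1(0-2) P2(2-4) P3(4-6) P4(6-8) P5(8-10) P3(10-12) P3(12-14) P3(14-16) P3(16-18) P1(18-22) P2(22-25) P2(25-27) P4(27-29) P5(29-33) P2(33-36) P2(36-38) P2(38-40) P5(40-42)

Derivation:
t=0-2: P1@Q0 runs 2, rem=4, quantum used, demote→Q1. Q0=[P2,P3,P4,P5] Q1=[P1] Q2=[]
t=2-4: P2@Q0 runs 2, rem=12, quantum used, demote→Q1. Q0=[P3,P4,P5] Q1=[P1,P2] Q2=[]
t=4-6: P3@Q0 runs 2, rem=8, I/O yield, promote→Q0. Q0=[P4,P5,P3] Q1=[P1,P2] Q2=[]
t=6-8: P4@Q0 runs 2, rem=2, quantum used, demote→Q1. Q0=[P5,P3] Q1=[P1,P2,P4] Q2=[]
t=8-10: P5@Q0 runs 2, rem=6, quantum used, demote→Q1. Q0=[P3] Q1=[P1,P2,P4,P5] Q2=[]
t=10-12: P3@Q0 runs 2, rem=6, I/O yield, promote→Q0. Q0=[P3] Q1=[P1,P2,P4,P5] Q2=[]
t=12-14: P3@Q0 runs 2, rem=4, I/O yield, promote→Q0. Q0=[P3] Q1=[P1,P2,P4,P5] Q2=[]
t=14-16: P3@Q0 runs 2, rem=2, I/O yield, promote→Q0. Q0=[P3] Q1=[P1,P2,P4,P5] Q2=[]
t=16-18: P3@Q0 runs 2, rem=0, completes. Q0=[] Q1=[P1,P2,P4,P5] Q2=[]
t=18-22: P1@Q1 runs 4, rem=0, completes. Q0=[] Q1=[P2,P4,P5] Q2=[]
t=22-25: P2@Q1 runs 3, rem=9, I/O yield, promote→Q0. Q0=[P2] Q1=[P4,P5] Q2=[]
t=25-27: P2@Q0 runs 2, rem=7, quantum used, demote→Q1. Q0=[] Q1=[P4,P5,P2] Q2=[]
t=27-29: P4@Q1 runs 2, rem=0, completes. Q0=[] Q1=[P5,P2] Q2=[]
t=29-33: P5@Q1 runs 4, rem=2, quantum used, demote→Q2. Q0=[] Q1=[P2] Q2=[P5]
t=33-36: P2@Q1 runs 3, rem=4, I/O yield, promote→Q0. Q0=[P2] Q1=[] Q2=[P5]
t=36-38: P2@Q0 runs 2, rem=2, quantum used, demote→Q1. Q0=[] Q1=[P2] Q2=[P5]
t=38-40: P2@Q1 runs 2, rem=0, completes. Q0=[] Q1=[] Q2=[P5]
t=40-42: P5@Q2 runs 2, rem=0, completes. Q0=[] Q1=[] Q2=[]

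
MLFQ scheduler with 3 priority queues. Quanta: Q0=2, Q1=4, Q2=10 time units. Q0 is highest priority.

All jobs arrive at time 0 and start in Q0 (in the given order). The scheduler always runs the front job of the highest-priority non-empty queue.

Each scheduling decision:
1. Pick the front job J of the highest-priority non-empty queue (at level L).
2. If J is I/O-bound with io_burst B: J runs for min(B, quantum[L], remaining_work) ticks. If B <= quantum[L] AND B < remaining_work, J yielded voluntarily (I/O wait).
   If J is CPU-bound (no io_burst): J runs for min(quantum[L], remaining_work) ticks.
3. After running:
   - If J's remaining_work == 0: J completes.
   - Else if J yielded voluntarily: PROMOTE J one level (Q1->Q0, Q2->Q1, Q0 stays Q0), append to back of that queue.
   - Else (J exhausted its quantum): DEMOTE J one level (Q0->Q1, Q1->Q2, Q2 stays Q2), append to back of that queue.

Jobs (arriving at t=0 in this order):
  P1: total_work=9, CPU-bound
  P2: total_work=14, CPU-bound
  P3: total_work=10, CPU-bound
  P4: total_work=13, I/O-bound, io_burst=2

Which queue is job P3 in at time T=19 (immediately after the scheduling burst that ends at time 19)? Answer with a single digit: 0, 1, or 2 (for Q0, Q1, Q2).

Answer: 1

Derivation:
t=0-2: P1@Q0 runs 2, rem=7, quantum used, demote→Q1. Q0=[P2,P3,P4] Q1=[P1] Q2=[]
t=2-4: P2@Q0 runs 2, rem=12, quantum used, demote→Q1. Q0=[P3,P4] Q1=[P1,P2] Q2=[]
t=4-6: P3@Q0 runs 2, rem=8, quantum used, demote→Q1. Q0=[P4] Q1=[P1,P2,P3] Q2=[]
t=6-8: P4@Q0 runs 2, rem=11, I/O yield, promote→Q0. Q0=[P4] Q1=[P1,P2,P3] Q2=[]
t=8-10: P4@Q0 runs 2, rem=9, I/O yield, promote→Q0. Q0=[P4] Q1=[P1,P2,P3] Q2=[]
t=10-12: P4@Q0 runs 2, rem=7, I/O yield, promote→Q0. Q0=[P4] Q1=[P1,P2,P3] Q2=[]
t=12-14: P4@Q0 runs 2, rem=5, I/O yield, promote→Q0. Q0=[P4] Q1=[P1,P2,P3] Q2=[]
t=14-16: P4@Q0 runs 2, rem=3, I/O yield, promote→Q0. Q0=[P4] Q1=[P1,P2,P3] Q2=[]
t=16-18: P4@Q0 runs 2, rem=1, I/O yield, promote→Q0. Q0=[P4] Q1=[P1,P2,P3] Q2=[]
t=18-19: P4@Q0 runs 1, rem=0, completes. Q0=[] Q1=[P1,P2,P3] Q2=[]
t=19-23: P1@Q1 runs 4, rem=3, quantum used, demote→Q2. Q0=[] Q1=[P2,P3] Q2=[P1]
t=23-27: P2@Q1 runs 4, rem=8, quantum used, demote→Q2. Q0=[] Q1=[P3] Q2=[P1,P2]
t=27-31: P3@Q1 runs 4, rem=4, quantum used, demote→Q2. Q0=[] Q1=[] Q2=[P1,P2,P3]
t=31-34: P1@Q2 runs 3, rem=0, completes. Q0=[] Q1=[] Q2=[P2,P3]
t=34-42: P2@Q2 runs 8, rem=0, completes. Q0=[] Q1=[] Q2=[P3]
t=42-46: P3@Q2 runs 4, rem=0, completes. Q0=[] Q1=[] Q2=[]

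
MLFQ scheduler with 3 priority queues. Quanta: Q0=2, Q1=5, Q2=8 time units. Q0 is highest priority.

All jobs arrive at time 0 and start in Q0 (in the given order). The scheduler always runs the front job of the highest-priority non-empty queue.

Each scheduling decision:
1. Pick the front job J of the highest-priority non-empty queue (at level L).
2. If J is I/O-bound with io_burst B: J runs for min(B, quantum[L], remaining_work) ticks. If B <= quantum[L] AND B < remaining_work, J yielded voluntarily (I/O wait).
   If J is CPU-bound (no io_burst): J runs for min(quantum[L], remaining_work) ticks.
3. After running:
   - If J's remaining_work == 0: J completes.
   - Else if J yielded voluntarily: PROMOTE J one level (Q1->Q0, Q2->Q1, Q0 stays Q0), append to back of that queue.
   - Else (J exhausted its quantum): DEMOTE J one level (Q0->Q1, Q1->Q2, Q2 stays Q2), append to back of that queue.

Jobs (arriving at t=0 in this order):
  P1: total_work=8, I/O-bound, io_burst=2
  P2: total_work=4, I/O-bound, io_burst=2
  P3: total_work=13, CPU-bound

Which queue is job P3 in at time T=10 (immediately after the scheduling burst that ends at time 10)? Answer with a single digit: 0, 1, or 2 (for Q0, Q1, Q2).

Answer: 1

Derivation:
t=0-2: P1@Q0 runs 2, rem=6, I/O yield, promote→Q0. Q0=[P2,P3,P1] Q1=[] Q2=[]
t=2-4: P2@Q0 runs 2, rem=2, I/O yield, promote→Q0. Q0=[P3,P1,P2] Q1=[] Q2=[]
t=4-6: P3@Q0 runs 2, rem=11, quantum used, demote→Q1. Q0=[P1,P2] Q1=[P3] Q2=[]
t=6-8: P1@Q0 runs 2, rem=4, I/O yield, promote→Q0. Q0=[P2,P1] Q1=[P3] Q2=[]
t=8-10: P2@Q0 runs 2, rem=0, completes. Q0=[P1] Q1=[P3] Q2=[]
t=10-12: P1@Q0 runs 2, rem=2, I/O yield, promote→Q0. Q0=[P1] Q1=[P3] Q2=[]
t=12-14: P1@Q0 runs 2, rem=0, completes. Q0=[] Q1=[P3] Q2=[]
t=14-19: P3@Q1 runs 5, rem=6, quantum used, demote→Q2. Q0=[] Q1=[] Q2=[P3]
t=19-25: P3@Q2 runs 6, rem=0, completes. Q0=[] Q1=[] Q2=[]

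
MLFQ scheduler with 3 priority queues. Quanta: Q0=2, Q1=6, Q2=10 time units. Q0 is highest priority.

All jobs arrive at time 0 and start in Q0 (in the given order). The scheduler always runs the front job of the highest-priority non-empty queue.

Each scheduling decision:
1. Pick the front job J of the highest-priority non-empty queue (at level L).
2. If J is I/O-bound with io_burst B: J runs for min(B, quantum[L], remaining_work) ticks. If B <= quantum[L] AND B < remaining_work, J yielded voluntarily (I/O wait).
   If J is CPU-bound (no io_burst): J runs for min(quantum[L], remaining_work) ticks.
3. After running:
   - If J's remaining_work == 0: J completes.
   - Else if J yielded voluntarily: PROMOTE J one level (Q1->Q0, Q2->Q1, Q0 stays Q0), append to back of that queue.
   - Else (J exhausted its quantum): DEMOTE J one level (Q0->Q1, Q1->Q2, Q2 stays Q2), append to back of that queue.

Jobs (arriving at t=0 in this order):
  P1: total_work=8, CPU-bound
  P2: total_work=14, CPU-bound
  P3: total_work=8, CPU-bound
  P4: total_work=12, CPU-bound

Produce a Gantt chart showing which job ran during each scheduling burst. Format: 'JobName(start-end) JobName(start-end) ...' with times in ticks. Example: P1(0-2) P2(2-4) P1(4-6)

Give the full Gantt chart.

Answer: P1(0-2) P2(2-4) P3(4-6) P4(6-8) P1(8-14) P2(14-20) P3(20-26) P4(26-32) P2(32-38) P4(38-42)

Derivation:
t=0-2: P1@Q0 runs 2, rem=6, quantum used, demote→Q1. Q0=[P2,P3,P4] Q1=[P1] Q2=[]
t=2-4: P2@Q0 runs 2, rem=12, quantum used, demote→Q1. Q0=[P3,P4] Q1=[P1,P2] Q2=[]
t=4-6: P3@Q0 runs 2, rem=6, quantum used, demote→Q1. Q0=[P4] Q1=[P1,P2,P3] Q2=[]
t=6-8: P4@Q0 runs 2, rem=10, quantum used, demote→Q1. Q0=[] Q1=[P1,P2,P3,P4] Q2=[]
t=8-14: P1@Q1 runs 6, rem=0, completes. Q0=[] Q1=[P2,P3,P4] Q2=[]
t=14-20: P2@Q1 runs 6, rem=6, quantum used, demote→Q2. Q0=[] Q1=[P3,P4] Q2=[P2]
t=20-26: P3@Q1 runs 6, rem=0, completes. Q0=[] Q1=[P4] Q2=[P2]
t=26-32: P4@Q1 runs 6, rem=4, quantum used, demote→Q2. Q0=[] Q1=[] Q2=[P2,P4]
t=32-38: P2@Q2 runs 6, rem=0, completes. Q0=[] Q1=[] Q2=[P4]
t=38-42: P4@Q2 runs 4, rem=0, completes. Q0=[] Q1=[] Q2=[]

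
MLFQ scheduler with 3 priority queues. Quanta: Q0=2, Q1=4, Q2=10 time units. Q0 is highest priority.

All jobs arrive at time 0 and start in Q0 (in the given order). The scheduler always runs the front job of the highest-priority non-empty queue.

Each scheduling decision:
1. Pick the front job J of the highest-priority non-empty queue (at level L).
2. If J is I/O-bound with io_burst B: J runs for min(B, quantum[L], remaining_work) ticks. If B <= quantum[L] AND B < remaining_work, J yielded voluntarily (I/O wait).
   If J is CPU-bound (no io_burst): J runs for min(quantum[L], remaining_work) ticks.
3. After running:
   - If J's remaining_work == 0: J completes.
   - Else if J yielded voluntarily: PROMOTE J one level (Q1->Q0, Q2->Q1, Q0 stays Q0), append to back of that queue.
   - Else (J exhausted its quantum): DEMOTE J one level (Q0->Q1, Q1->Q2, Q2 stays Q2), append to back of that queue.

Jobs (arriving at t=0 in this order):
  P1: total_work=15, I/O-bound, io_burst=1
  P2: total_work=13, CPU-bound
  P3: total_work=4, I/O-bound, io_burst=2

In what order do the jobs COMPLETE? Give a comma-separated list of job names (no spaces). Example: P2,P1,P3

Answer: P3,P1,P2

Derivation:
t=0-1: P1@Q0 runs 1, rem=14, I/O yield, promote→Q0. Q0=[P2,P3,P1] Q1=[] Q2=[]
t=1-3: P2@Q0 runs 2, rem=11, quantum used, demote→Q1. Q0=[P3,P1] Q1=[P2] Q2=[]
t=3-5: P3@Q0 runs 2, rem=2, I/O yield, promote→Q0. Q0=[P1,P3] Q1=[P2] Q2=[]
t=5-6: P1@Q0 runs 1, rem=13, I/O yield, promote→Q0. Q0=[P3,P1] Q1=[P2] Q2=[]
t=6-8: P3@Q0 runs 2, rem=0, completes. Q0=[P1] Q1=[P2] Q2=[]
t=8-9: P1@Q0 runs 1, rem=12, I/O yield, promote→Q0. Q0=[P1] Q1=[P2] Q2=[]
t=9-10: P1@Q0 runs 1, rem=11, I/O yield, promote→Q0. Q0=[P1] Q1=[P2] Q2=[]
t=10-11: P1@Q0 runs 1, rem=10, I/O yield, promote→Q0. Q0=[P1] Q1=[P2] Q2=[]
t=11-12: P1@Q0 runs 1, rem=9, I/O yield, promote→Q0. Q0=[P1] Q1=[P2] Q2=[]
t=12-13: P1@Q0 runs 1, rem=8, I/O yield, promote→Q0. Q0=[P1] Q1=[P2] Q2=[]
t=13-14: P1@Q0 runs 1, rem=7, I/O yield, promote→Q0. Q0=[P1] Q1=[P2] Q2=[]
t=14-15: P1@Q0 runs 1, rem=6, I/O yield, promote→Q0. Q0=[P1] Q1=[P2] Q2=[]
t=15-16: P1@Q0 runs 1, rem=5, I/O yield, promote→Q0. Q0=[P1] Q1=[P2] Q2=[]
t=16-17: P1@Q0 runs 1, rem=4, I/O yield, promote→Q0. Q0=[P1] Q1=[P2] Q2=[]
t=17-18: P1@Q0 runs 1, rem=3, I/O yield, promote→Q0. Q0=[P1] Q1=[P2] Q2=[]
t=18-19: P1@Q0 runs 1, rem=2, I/O yield, promote→Q0. Q0=[P1] Q1=[P2] Q2=[]
t=19-20: P1@Q0 runs 1, rem=1, I/O yield, promote→Q0. Q0=[P1] Q1=[P2] Q2=[]
t=20-21: P1@Q0 runs 1, rem=0, completes. Q0=[] Q1=[P2] Q2=[]
t=21-25: P2@Q1 runs 4, rem=7, quantum used, demote→Q2. Q0=[] Q1=[] Q2=[P2]
t=25-32: P2@Q2 runs 7, rem=0, completes. Q0=[] Q1=[] Q2=[]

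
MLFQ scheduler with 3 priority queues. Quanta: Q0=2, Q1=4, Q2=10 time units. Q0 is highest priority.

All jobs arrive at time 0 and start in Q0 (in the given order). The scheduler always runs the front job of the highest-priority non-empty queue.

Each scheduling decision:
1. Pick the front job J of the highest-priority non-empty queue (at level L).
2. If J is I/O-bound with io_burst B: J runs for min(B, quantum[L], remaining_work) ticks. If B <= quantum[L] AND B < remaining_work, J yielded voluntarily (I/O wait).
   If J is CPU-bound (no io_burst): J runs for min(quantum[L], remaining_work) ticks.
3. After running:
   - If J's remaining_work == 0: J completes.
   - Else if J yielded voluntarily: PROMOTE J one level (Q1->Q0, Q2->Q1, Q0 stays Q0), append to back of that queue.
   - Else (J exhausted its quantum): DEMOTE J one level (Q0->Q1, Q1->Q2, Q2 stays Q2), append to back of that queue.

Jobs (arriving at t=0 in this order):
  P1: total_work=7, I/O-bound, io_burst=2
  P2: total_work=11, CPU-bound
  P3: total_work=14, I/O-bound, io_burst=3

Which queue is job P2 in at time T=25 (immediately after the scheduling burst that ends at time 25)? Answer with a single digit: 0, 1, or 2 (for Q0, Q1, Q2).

t=0-2: P1@Q0 runs 2, rem=5, I/O yield, promote→Q0. Q0=[P2,P3,P1] Q1=[] Q2=[]
t=2-4: P2@Q0 runs 2, rem=9, quantum used, demote→Q1. Q0=[P3,P1] Q1=[P2] Q2=[]
t=4-6: P3@Q0 runs 2, rem=12, quantum used, demote→Q1. Q0=[P1] Q1=[P2,P3] Q2=[]
t=6-8: P1@Q0 runs 2, rem=3, I/O yield, promote→Q0. Q0=[P1] Q1=[P2,P3] Q2=[]
t=8-10: P1@Q0 runs 2, rem=1, I/O yield, promote→Q0. Q0=[P1] Q1=[P2,P3] Q2=[]
t=10-11: P1@Q0 runs 1, rem=0, completes. Q0=[] Q1=[P2,P3] Q2=[]
t=11-15: P2@Q1 runs 4, rem=5, quantum used, demote→Q2. Q0=[] Q1=[P3] Q2=[P2]
t=15-18: P3@Q1 runs 3, rem=9, I/O yield, promote→Q0. Q0=[P3] Q1=[] Q2=[P2]
t=18-20: P3@Q0 runs 2, rem=7, quantum used, demote→Q1. Q0=[] Q1=[P3] Q2=[P2]
t=20-23: P3@Q1 runs 3, rem=4, I/O yield, promote→Q0. Q0=[P3] Q1=[] Q2=[P2]
t=23-25: P3@Q0 runs 2, rem=2, quantum used, demote→Q1. Q0=[] Q1=[P3] Q2=[P2]
t=25-27: P3@Q1 runs 2, rem=0, completes. Q0=[] Q1=[] Q2=[P2]
t=27-32: P2@Q2 runs 5, rem=0, completes. Q0=[] Q1=[] Q2=[]

Answer: 2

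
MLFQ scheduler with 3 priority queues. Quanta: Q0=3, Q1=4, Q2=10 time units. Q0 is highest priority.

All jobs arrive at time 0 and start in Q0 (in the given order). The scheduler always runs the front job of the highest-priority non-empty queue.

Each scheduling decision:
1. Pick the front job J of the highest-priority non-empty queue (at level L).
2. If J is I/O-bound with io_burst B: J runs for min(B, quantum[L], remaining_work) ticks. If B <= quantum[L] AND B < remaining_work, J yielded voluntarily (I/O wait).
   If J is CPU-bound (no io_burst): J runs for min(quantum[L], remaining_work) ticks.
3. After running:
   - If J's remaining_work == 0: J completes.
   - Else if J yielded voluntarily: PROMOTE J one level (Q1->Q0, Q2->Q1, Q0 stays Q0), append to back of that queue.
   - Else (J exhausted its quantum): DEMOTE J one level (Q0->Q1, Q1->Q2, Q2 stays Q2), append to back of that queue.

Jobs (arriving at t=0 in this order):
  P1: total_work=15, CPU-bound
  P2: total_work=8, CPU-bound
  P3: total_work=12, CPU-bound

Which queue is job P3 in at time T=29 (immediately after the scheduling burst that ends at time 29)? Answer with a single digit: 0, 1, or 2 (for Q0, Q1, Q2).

t=0-3: P1@Q0 runs 3, rem=12, quantum used, demote→Q1. Q0=[P2,P3] Q1=[P1] Q2=[]
t=3-6: P2@Q0 runs 3, rem=5, quantum used, demote→Q1. Q0=[P3] Q1=[P1,P2] Q2=[]
t=6-9: P3@Q0 runs 3, rem=9, quantum used, demote→Q1. Q0=[] Q1=[P1,P2,P3] Q2=[]
t=9-13: P1@Q1 runs 4, rem=8, quantum used, demote→Q2. Q0=[] Q1=[P2,P3] Q2=[P1]
t=13-17: P2@Q1 runs 4, rem=1, quantum used, demote→Q2. Q0=[] Q1=[P3] Q2=[P1,P2]
t=17-21: P3@Q1 runs 4, rem=5, quantum used, demote→Q2. Q0=[] Q1=[] Q2=[P1,P2,P3]
t=21-29: P1@Q2 runs 8, rem=0, completes. Q0=[] Q1=[] Q2=[P2,P3]
t=29-30: P2@Q2 runs 1, rem=0, completes. Q0=[] Q1=[] Q2=[P3]
t=30-35: P3@Q2 runs 5, rem=0, completes. Q0=[] Q1=[] Q2=[]

Answer: 2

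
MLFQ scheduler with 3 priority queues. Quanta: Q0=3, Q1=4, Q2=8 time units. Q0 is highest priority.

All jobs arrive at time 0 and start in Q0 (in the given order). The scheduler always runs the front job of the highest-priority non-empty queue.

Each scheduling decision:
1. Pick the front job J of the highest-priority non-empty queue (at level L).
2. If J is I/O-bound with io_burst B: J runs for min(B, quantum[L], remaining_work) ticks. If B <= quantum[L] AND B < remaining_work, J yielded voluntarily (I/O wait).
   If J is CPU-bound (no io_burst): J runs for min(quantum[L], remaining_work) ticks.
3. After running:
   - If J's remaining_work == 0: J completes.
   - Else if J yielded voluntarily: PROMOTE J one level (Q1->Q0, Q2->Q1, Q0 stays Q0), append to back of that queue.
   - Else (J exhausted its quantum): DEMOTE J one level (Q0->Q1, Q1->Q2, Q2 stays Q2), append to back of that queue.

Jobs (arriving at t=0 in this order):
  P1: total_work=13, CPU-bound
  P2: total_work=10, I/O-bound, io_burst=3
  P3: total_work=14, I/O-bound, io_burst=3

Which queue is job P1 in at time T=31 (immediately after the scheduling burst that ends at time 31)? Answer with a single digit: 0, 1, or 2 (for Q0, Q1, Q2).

t=0-3: P1@Q0 runs 3, rem=10, quantum used, demote→Q1. Q0=[P2,P3] Q1=[P1] Q2=[]
t=3-6: P2@Q0 runs 3, rem=7, I/O yield, promote→Q0. Q0=[P3,P2] Q1=[P1] Q2=[]
t=6-9: P3@Q0 runs 3, rem=11, I/O yield, promote→Q0. Q0=[P2,P3] Q1=[P1] Q2=[]
t=9-12: P2@Q0 runs 3, rem=4, I/O yield, promote→Q0. Q0=[P3,P2] Q1=[P1] Q2=[]
t=12-15: P3@Q0 runs 3, rem=8, I/O yield, promote→Q0. Q0=[P2,P3] Q1=[P1] Q2=[]
t=15-18: P2@Q0 runs 3, rem=1, I/O yield, promote→Q0. Q0=[P3,P2] Q1=[P1] Q2=[]
t=18-21: P3@Q0 runs 3, rem=5, I/O yield, promote→Q0. Q0=[P2,P3] Q1=[P1] Q2=[]
t=21-22: P2@Q0 runs 1, rem=0, completes. Q0=[P3] Q1=[P1] Q2=[]
t=22-25: P3@Q0 runs 3, rem=2, I/O yield, promote→Q0. Q0=[P3] Q1=[P1] Q2=[]
t=25-27: P3@Q0 runs 2, rem=0, completes. Q0=[] Q1=[P1] Q2=[]
t=27-31: P1@Q1 runs 4, rem=6, quantum used, demote→Q2. Q0=[] Q1=[] Q2=[P1]
t=31-37: P1@Q2 runs 6, rem=0, completes. Q0=[] Q1=[] Q2=[]

Answer: 2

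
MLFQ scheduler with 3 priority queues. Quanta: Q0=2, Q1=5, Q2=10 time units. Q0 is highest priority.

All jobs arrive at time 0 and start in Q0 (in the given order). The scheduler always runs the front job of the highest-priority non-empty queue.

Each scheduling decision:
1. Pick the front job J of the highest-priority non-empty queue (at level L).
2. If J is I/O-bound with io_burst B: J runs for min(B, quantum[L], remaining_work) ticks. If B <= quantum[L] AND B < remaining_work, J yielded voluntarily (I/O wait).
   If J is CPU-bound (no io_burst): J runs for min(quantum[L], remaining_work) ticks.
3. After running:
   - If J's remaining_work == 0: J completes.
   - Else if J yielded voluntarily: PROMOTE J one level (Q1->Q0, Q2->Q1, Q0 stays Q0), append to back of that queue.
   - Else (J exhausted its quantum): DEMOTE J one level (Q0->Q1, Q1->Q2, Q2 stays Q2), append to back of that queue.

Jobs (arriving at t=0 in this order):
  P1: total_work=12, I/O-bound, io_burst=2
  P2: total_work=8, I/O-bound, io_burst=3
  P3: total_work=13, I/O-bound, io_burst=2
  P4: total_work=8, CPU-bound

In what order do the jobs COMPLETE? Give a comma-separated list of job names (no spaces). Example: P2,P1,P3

Answer: P1,P3,P2,P4

Derivation:
t=0-2: P1@Q0 runs 2, rem=10, I/O yield, promote→Q0. Q0=[P2,P3,P4,P1] Q1=[] Q2=[]
t=2-4: P2@Q0 runs 2, rem=6, quantum used, demote→Q1. Q0=[P3,P4,P1] Q1=[P2] Q2=[]
t=4-6: P3@Q0 runs 2, rem=11, I/O yield, promote→Q0. Q0=[P4,P1,P3] Q1=[P2] Q2=[]
t=6-8: P4@Q0 runs 2, rem=6, quantum used, demote→Q1. Q0=[P1,P3] Q1=[P2,P4] Q2=[]
t=8-10: P1@Q0 runs 2, rem=8, I/O yield, promote→Q0. Q0=[P3,P1] Q1=[P2,P4] Q2=[]
t=10-12: P3@Q0 runs 2, rem=9, I/O yield, promote→Q0. Q0=[P1,P3] Q1=[P2,P4] Q2=[]
t=12-14: P1@Q0 runs 2, rem=6, I/O yield, promote→Q0. Q0=[P3,P1] Q1=[P2,P4] Q2=[]
t=14-16: P3@Q0 runs 2, rem=7, I/O yield, promote→Q0. Q0=[P1,P3] Q1=[P2,P4] Q2=[]
t=16-18: P1@Q0 runs 2, rem=4, I/O yield, promote→Q0. Q0=[P3,P1] Q1=[P2,P4] Q2=[]
t=18-20: P3@Q0 runs 2, rem=5, I/O yield, promote→Q0. Q0=[P1,P3] Q1=[P2,P4] Q2=[]
t=20-22: P1@Q0 runs 2, rem=2, I/O yield, promote→Q0. Q0=[P3,P1] Q1=[P2,P4] Q2=[]
t=22-24: P3@Q0 runs 2, rem=3, I/O yield, promote→Q0. Q0=[P1,P3] Q1=[P2,P4] Q2=[]
t=24-26: P1@Q0 runs 2, rem=0, completes. Q0=[P3] Q1=[P2,P4] Q2=[]
t=26-28: P3@Q0 runs 2, rem=1, I/O yield, promote→Q0. Q0=[P3] Q1=[P2,P4] Q2=[]
t=28-29: P3@Q0 runs 1, rem=0, completes. Q0=[] Q1=[P2,P4] Q2=[]
t=29-32: P2@Q1 runs 3, rem=3, I/O yield, promote→Q0. Q0=[P2] Q1=[P4] Q2=[]
t=32-34: P2@Q0 runs 2, rem=1, quantum used, demote→Q1. Q0=[] Q1=[P4,P2] Q2=[]
t=34-39: P4@Q1 runs 5, rem=1, quantum used, demote→Q2. Q0=[] Q1=[P2] Q2=[P4]
t=39-40: P2@Q1 runs 1, rem=0, completes. Q0=[] Q1=[] Q2=[P4]
t=40-41: P4@Q2 runs 1, rem=0, completes. Q0=[] Q1=[] Q2=[]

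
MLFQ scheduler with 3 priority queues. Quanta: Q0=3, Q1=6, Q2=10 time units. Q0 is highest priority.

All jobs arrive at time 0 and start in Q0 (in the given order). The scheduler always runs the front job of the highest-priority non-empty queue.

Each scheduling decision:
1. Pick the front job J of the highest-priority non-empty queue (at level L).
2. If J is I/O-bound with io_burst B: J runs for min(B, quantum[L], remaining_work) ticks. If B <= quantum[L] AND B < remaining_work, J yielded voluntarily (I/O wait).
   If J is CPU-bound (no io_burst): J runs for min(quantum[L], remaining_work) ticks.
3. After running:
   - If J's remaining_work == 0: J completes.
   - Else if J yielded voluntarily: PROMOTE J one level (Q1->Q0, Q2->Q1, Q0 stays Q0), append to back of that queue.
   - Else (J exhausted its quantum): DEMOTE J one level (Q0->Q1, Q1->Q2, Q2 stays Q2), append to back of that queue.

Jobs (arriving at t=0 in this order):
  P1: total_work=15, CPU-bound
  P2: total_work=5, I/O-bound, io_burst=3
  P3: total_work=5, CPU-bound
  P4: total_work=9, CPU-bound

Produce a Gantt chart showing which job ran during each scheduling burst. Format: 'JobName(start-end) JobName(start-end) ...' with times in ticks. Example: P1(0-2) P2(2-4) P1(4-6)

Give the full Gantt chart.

Answer: P1(0-3) P2(3-6) P3(6-9) P4(9-12) P2(12-14) P1(14-20) P3(20-22) P4(22-28) P1(28-34)

Derivation:
t=0-3: P1@Q0 runs 3, rem=12, quantum used, demote→Q1. Q0=[P2,P3,P4] Q1=[P1] Q2=[]
t=3-6: P2@Q0 runs 3, rem=2, I/O yield, promote→Q0. Q0=[P3,P4,P2] Q1=[P1] Q2=[]
t=6-9: P3@Q0 runs 3, rem=2, quantum used, demote→Q1. Q0=[P4,P2] Q1=[P1,P3] Q2=[]
t=9-12: P4@Q0 runs 3, rem=6, quantum used, demote→Q1. Q0=[P2] Q1=[P1,P3,P4] Q2=[]
t=12-14: P2@Q0 runs 2, rem=0, completes. Q0=[] Q1=[P1,P3,P4] Q2=[]
t=14-20: P1@Q1 runs 6, rem=6, quantum used, demote→Q2. Q0=[] Q1=[P3,P4] Q2=[P1]
t=20-22: P3@Q1 runs 2, rem=0, completes. Q0=[] Q1=[P4] Q2=[P1]
t=22-28: P4@Q1 runs 6, rem=0, completes. Q0=[] Q1=[] Q2=[P1]
t=28-34: P1@Q2 runs 6, rem=0, completes. Q0=[] Q1=[] Q2=[]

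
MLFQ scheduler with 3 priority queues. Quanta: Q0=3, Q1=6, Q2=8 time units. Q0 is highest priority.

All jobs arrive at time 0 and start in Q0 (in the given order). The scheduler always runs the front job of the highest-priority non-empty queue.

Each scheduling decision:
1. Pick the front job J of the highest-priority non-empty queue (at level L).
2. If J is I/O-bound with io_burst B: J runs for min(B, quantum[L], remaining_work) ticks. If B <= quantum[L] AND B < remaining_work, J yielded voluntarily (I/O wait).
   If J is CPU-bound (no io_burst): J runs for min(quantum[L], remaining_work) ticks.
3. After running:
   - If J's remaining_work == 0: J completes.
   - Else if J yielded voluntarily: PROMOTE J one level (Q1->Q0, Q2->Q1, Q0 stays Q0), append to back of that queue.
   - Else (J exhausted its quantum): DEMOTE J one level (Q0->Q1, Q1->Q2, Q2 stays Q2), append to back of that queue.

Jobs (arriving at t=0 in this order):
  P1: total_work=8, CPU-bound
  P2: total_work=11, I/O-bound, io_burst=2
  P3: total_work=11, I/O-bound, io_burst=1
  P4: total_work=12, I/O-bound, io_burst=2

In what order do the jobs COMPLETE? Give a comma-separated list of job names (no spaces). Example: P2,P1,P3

Answer: P2,P4,P3,P1

Derivation:
t=0-3: P1@Q0 runs 3, rem=5, quantum used, demote→Q1. Q0=[P2,P3,P4] Q1=[P1] Q2=[]
t=3-5: P2@Q0 runs 2, rem=9, I/O yield, promote→Q0. Q0=[P3,P4,P2] Q1=[P1] Q2=[]
t=5-6: P3@Q0 runs 1, rem=10, I/O yield, promote→Q0. Q0=[P4,P2,P3] Q1=[P1] Q2=[]
t=6-8: P4@Q0 runs 2, rem=10, I/O yield, promote→Q0. Q0=[P2,P3,P4] Q1=[P1] Q2=[]
t=8-10: P2@Q0 runs 2, rem=7, I/O yield, promote→Q0. Q0=[P3,P4,P2] Q1=[P1] Q2=[]
t=10-11: P3@Q0 runs 1, rem=9, I/O yield, promote→Q0. Q0=[P4,P2,P3] Q1=[P1] Q2=[]
t=11-13: P4@Q0 runs 2, rem=8, I/O yield, promote→Q0. Q0=[P2,P3,P4] Q1=[P1] Q2=[]
t=13-15: P2@Q0 runs 2, rem=5, I/O yield, promote→Q0. Q0=[P3,P4,P2] Q1=[P1] Q2=[]
t=15-16: P3@Q0 runs 1, rem=8, I/O yield, promote→Q0. Q0=[P4,P2,P3] Q1=[P1] Q2=[]
t=16-18: P4@Q0 runs 2, rem=6, I/O yield, promote→Q0. Q0=[P2,P3,P4] Q1=[P1] Q2=[]
t=18-20: P2@Q0 runs 2, rem=3, I/O yield, promote→Q0. Q0=[P3,P4,P2] Q1=[P1] Q2=[]
t=20-21: P3@Q0 runs 1, rem=7, I/O yield, promote→Q0. Q0=[P4,P2,P3] Q1=[P1] Q2=[]
t=21-23: P4@Q0 runs 2, rem=4, I/O yield, promote→Q0. Q0=[P2,P3,P4] Q1=[P1] Q2=[]
t=23-25: P2@Q0 runs 2, rem=1, I/O yield, promote→Q0. Q0=[P3,P4,P2] Q1=[P1] Q2=[]
t=25-26: P3@Q0 runs 1, rem=6, I/O yield, promote→Q0. Q0=[P4,P2,P3] Q1=[P1] Q2=[]
t=26-28: P4@Q0 runs 2, rem=2, I/O yield, promote→Q0. Q0=[P2,P3,P4] Q1=[P1] Q2=[]
t=28-29: P2@Q0 runs 1, rem=0, completes. Q0=[P3,P4] Q1=[P1] Q2=[]
t=29-30: P3@Q0 runs 1, rem=5, I/O yield, promote→Q0. Q0=[P4,P3] Q1=[P1] Q2=[]
t=30-32: P4@Q0 runs 2, rem=0, completes. Q0=[P3] Q1=[P1] Q2=[]
t=32-33: P3@Q0 runs 1, rem=4, I/O yield, promote→Q0. Q0=[P3] Q1=[P1] Q2=[]
t=33-34: P3@Q0 runs 1, rem=3, I/O yield, promote→Q0. Q0=[P3] Q1=[P1] Q2=[]
t=34-35: P3@Q0 runs 1, rem=2, I/O yield, promote→Q0. Q0=[P3] Q1=[P1] Q2=[]
t=35-36: P3@Q0 runs 1, rem=1, I/O yield, promote→Q0. Q0=[P3] Q1=[P1] Q2=[]
t=36-37: P3@Q0 runs 1, rem=0, completes. Q0=[] Q1=[P1] Q2=[]
t=37-42: P1@Q1 runs 5, rem=0, completes. Q0=[] Q1=[] Q2=[]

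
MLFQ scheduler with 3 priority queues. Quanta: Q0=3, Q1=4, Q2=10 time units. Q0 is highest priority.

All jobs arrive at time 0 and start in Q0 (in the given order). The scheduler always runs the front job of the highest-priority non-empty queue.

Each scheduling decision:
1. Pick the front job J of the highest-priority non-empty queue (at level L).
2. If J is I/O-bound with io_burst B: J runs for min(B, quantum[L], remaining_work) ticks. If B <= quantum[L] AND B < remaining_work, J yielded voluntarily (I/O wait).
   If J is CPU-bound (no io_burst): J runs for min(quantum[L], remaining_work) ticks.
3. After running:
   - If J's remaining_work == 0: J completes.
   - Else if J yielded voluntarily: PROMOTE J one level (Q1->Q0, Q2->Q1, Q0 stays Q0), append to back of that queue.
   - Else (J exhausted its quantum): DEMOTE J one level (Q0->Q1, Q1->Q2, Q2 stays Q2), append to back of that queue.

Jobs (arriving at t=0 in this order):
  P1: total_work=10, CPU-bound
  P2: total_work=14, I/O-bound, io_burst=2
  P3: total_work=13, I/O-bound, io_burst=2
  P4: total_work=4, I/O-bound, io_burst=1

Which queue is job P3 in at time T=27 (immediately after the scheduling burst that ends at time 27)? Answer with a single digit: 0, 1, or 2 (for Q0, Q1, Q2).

t=0-3: P1@Q0 runs 3, rem=7, quantum used, demote→Q1. Q0=[P2,P3,P4] Q1=[P1] Q2=[]
t=3-5: P2@Q0 runs 2, rem=12, I/O yield, promote→Q0. Q0=[P3,P4,P2] Q1=[P1] Q2=[]
t=5-7: P3@Q0 runs 2, rem=11, I/O yield, promote→Q0. Q0=[P4,P2,P3] Q1=[P1] Q2=[]
t=7-8: P4@Q0 runs 1, rem=3, I/O yield, promote→Q0. Q0=[P2,P3,P4] Q1=[P1] Q2=[]
t=8-10: P2@Q0 runs 2, rem=10, I/O yield, promote→Q0. Q0=[P3,P4,P2] Q1=[P1] Q2=[]
t=10-12: P3@Q0 runs 2, rem=9, I/O yield, promote→Q0. Q0=[P4,P2,P3] Q1=[P1] Q2=[]
t=12-13: P4@Q0 runs 1, rem=2, I/O yield, promote→Q0. Q0=[P2,P3,P4] Q1=[P1] Q2=[]
t=13-15: P2@Q0 runs 2, rem=8, I/O yield, promote→Q0. Q0=[P3,P4,P2] Q1=[P1] Q2=[]
t=15-17: P3@Q0 runs 2, rem=7, I/O yield, promote→Q0. Q0=[P4,P2,P3] Q1=[P1] Q2=[]
t=17-18: P4@Q0 runs 1, rem=1, I/O yield, promote→Q0. Q0=[P2,P3,P4] Q1=[P1] Q2=[]
t=18-20: P2@Q0 runs 2, rem=6, I/O yield, promote→Q0. Q0=[P3,P4,P2] Q1=[P1] Q2=[]
t=20-22: P3@Q0 runs 2, rem=5, I/O yield, promote→Q0. Q0=[P4,P2,P3] Q1=[P1] Q2=[]
t=22-23: P4@Q0 runs 1, rem=0, completes. Q0=[P2,P3] Q1=[P1] Q2=[]
t=23-25: P2@Q0 runs 2, rem=4, I/O yield, promote→Q0. Q0=[P3,P2] Q1=[P1] Q2=[]
t=25-27: P3@Q0 runs 2, rem=3, I/O yield, promote→Q0. Q0=[P2,P3] Q1=[P1] Q2=[]
t=27-29: P2@Q0 runs 2, rem=2, I/O yield, promote→Q0. Q0=[P3,P2] Q1=[P1] Q2=[]
t=29-31: P3@Q0 runs 2, rem=1, I/O yield, promote→Q0. Q0=[P2,P3] Q1=[P1] Q2=[]
t=31-33: P2@Q0 runs 2, rem=0, completes. Q0=[P3] Q1=[P1] Q2=[]
t=33-34: P3@Q0 runs 1, rem=0, completes. Q0=[] Q1=[P1] Q2=[]
t=34-38: P1@Q1 runs 4, rem=3, quantum used, demote→Q2. Q0=[] Q1=[] Q2=[P1]
t=38-41: P1@Q2 runs 3, rem=0, completes. Q0=[] Q1=[] Q2=[]

Answer: 0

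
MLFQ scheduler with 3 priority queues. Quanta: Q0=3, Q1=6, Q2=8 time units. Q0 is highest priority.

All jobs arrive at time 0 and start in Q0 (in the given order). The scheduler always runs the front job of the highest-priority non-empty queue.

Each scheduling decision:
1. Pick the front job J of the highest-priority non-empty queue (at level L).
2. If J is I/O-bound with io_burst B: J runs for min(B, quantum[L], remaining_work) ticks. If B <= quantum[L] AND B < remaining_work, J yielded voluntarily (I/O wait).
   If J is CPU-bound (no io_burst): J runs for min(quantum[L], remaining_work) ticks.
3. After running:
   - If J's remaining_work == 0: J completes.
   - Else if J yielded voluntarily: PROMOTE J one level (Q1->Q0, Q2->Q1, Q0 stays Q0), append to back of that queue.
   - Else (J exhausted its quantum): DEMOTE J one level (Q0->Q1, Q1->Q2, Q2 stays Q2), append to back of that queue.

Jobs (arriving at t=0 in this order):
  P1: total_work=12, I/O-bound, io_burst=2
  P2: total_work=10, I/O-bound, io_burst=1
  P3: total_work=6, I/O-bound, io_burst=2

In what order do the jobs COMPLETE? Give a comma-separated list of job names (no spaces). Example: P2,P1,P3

Answer: P3,P1,P2

Derivation:
t=0-2: P1@Q0 runs 2, rem=10, I/O yield, promote→Q0. Q0=[P2,P3,P1] Q1=[] Q2=[]
t=2-3: P2@Q0 runs 1, rem=9, I/O yield, promote→Q0. Q0=[P3,P1,P2] Q1=[] Q2=[]
t=3-5: P3@Q0 runs 2, rem=4, I/O yield, promote→Q0. Q0=[P1,P2,P3] Q1=[] Q2=[]
t=5-7: P1@Q0 runs 2, rem=8, I/O yield, promote→Q0. Q0=[P2,P3,P1] Q1=[] Q2=[]
t=7-8: P2@Q0 runs 1, rem=8, I/O yield, promote→Q0. Q0=[P3,P1,P2] Q1=[] Q2=[]
t=8-10: P3@Q0 runs 2, rem=2, I/O yield, promote→Q0. Q0=[P1,P2,P3] Q1=[] Q2=[]
t=10-12: P1@Q0 runs 2, rem=6, I/O yield, promote→Q0. Q0=[P2,P3,P1] Q1=[] Q2=[]
t=12-13: P2@Q0 runs 1, rem=7, I/O yield, promote→Q0. Q0=[P3,P1,P2] Q1=[] Q2=[]
t=13-15: P3@Q0 runs 2, rem=0, completes. Q0=[P1,P2] Q1=[] Q2=[]
t=15-17: P1@Q0 runs 2, rem=4, I/O yield, promote→Q0. Q0=[P2,P1] Q1=[] Q2=[]
t=17-18: P2@Q0 runs 1, rem=6, I/O yield, promote→Q0. Q0=[P1,P2] Q1=[] Q2=[]
t=18-20: P1@Q0 runs 2, rem=2, I/O yield, promote→Q0. Q0=[P2,P1] Q1=[] Q2=[]
t=20-21: P2@Q0 runs 1, rem=5, I/O yield, promote→Q0. Q0=[P1,P2] Q1=[] Q2=[]
t=21-23: P1@Q0 runs 2, rem=0, completes. Q0=[P2] Q1=[] Q2=[]
t=23-24: P2@Q0 runs 1, rem=4, I/O yield, promote→Q0. Q0=[P2] Q1=[] Q2=[]
t=24-25: P2@Q0 runs 1, rem=3, I/O yield, promote→Q0. Q0=[P2] Q1=[] Q2=[]
t=25-26: P2@Q0 runs 1, rem=2, I/O yield, promote→Q0. Q0=[P2] Q1=[] Q2=[]
t=26-27: P2@Q0 runs 1, rem=1, I/O yield, promote→Q0. Q0=[P2] Q1=[] Q2=[]
t=27-28: P2@Q0 runs 1, rem=0, completes. Q0=[] Q1=[] Q2=[]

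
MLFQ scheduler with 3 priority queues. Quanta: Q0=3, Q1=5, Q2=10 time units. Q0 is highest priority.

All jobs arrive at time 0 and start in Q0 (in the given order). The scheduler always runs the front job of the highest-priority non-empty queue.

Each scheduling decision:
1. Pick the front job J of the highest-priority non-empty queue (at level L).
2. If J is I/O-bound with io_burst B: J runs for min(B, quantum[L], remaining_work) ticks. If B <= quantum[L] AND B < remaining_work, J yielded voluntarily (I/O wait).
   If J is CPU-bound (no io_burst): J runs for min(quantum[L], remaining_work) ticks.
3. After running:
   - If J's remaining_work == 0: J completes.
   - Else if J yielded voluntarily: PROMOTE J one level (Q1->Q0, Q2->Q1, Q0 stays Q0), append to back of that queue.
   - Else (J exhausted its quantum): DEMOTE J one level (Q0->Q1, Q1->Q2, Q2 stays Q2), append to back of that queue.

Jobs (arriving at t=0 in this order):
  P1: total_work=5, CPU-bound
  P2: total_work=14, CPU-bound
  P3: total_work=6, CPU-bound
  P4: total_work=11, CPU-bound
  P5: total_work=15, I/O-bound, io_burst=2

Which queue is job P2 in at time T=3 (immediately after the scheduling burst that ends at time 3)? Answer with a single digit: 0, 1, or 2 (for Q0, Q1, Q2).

t=0-3: P1@Q0 runs 3, rem=2, quantum used, demote→Q1. Q0=[P2,P3,P4,P5] Q1=[P1] Q2=[]
t=3-6: P2@Q0 runs 3, rem=11, quantum used, demote→Q1. Q0=[P3,P4,P5] Q1=[P1,P2] Q2=[]
t=6-9: P3@Q0 runs 3, rem=3, quantum used, demote→Q1. Q0=[P4,P5] Q1=[P1,P2,P3] Q2=[]
t=9-12: P4@Q0 runs 3, rem=8, quantum used, demote→Q1. Q0=[P5] Q1=[P1,P2,P3,P4] Q2=[]
t=12-14: P5@Q0 runs 2, rem=13, I/O yield, promote→Q0. Q0=[P5] Q1=[P1,P2,P3,P4] Q2=[]
t=14-16: P5@Q0 runs 2, rem=11, I/O yield, promote→Q0. Q0=[P5] Q1=[P1,P2,P3,P4] Q2=[]
t=16-18: P5@Q0 runs 2, rem=9, I/O yield, promote→Q0. Q0=[P5] Q1=[P1,P2,P3,P4] Q2=[]
t=18-20: P5@Q0 runs 2, rem=7, I/O yield, promote→Q0. Q0=[P5] Q1=[P1,P2,P3,P4] Q2=[]
t=20-22: P5@Q0 runs 2, rem=5, I/O yield, promote→Q0. Q0=[P5] Q1=[P1,P2,P3,P4] Q2=[]
t=22-24: P5@Q0 runs 2, rem=3, I/O yield, promote→Q0. Q0=[P5] Q1=[P1,P2,P3,P4] Q2=[]
t=24-26: P5@Q0 runs 2, rem=1, I/O yield, promote→Q0. Q0=[P5] Q1=[P1,P2,P3,P4] Q2=[]
t=26-27: P5@Q0 runs 1, rem=0, completes. Q0=[] Q1=[P1,P2,P3,P4] Q2=[]
t=27-29: P1@Q1 runs 2, rem=0, completes. Q0=[] Q1=[P2,P3,P4] Q2=[]
t=29-34: P2@Q1 runs 5, rem=6, quantum used, demote→Q2. Q0=[] Q1=[P3,P4] Q2=[P2]
t=34-37: P3@Q1 runs 3, rem=0, completes. Q0=[] Q1=[P4] Q2=[P2]
t=37-42: P4@Q1 runs 5, rem=3, quantum used, demote→Q2. Q0=[] Q1=[] Q2=[P2,P4]
t=42-48: P2@Q2 runs 6, rem=0, completes. Q0=[] Q1=[] Q2=[P4]
t=48-51: P4@Q2 runs 3, rem=0, completes. Q0=[] Q1=[] Q2=[]

Answer: 0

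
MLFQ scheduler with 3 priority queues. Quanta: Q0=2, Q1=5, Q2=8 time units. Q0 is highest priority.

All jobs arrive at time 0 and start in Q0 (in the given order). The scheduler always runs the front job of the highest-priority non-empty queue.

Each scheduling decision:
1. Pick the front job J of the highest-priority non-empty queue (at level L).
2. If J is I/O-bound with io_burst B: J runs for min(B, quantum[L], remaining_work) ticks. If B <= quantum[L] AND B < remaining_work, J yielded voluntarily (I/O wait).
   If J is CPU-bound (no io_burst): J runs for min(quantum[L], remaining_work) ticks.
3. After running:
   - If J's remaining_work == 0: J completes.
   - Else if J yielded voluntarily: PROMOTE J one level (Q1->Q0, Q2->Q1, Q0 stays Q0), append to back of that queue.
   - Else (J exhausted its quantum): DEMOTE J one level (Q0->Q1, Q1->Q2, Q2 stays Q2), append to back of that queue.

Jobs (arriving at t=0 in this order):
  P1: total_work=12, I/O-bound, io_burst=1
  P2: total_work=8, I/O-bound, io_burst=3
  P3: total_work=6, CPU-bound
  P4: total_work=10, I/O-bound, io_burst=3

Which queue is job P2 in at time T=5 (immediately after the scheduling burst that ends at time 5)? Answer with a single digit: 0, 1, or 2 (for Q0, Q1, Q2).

t=0-1: P1@Q0 runs 1, rem=11, I/O yield, promote→Q0. Q0=[P2,P3,P4,P1] Q1=[] Q2=[]
t=1-3: P2@Q0 runs 2, rem=6, quantum used, demote→Q1. Q0=[P3,P4,P1] Q1=[P2] Q2=[]
t=3-5: P3@Q0 runs 2, rem=4, quantum used, demote→Q1. Q0=[P4,P1] Q1=[P2,P3] Q2=[]
t=5-7: P4@Q0 runs 2, rem=8, quantum used, demote→Q1. Q0=[P1] Q1=[P2,P3,P4] Q2=[]
t=7-8: P1@Q0 runs 1, rem=10, I/O yield, promote→Q0. Q0=[P1] Q1=[P2,P3,P4] Q2=[]
t=8-9: P1@Q0 runs 1, rem=9, I/O yield, promote→Q0. Q0=[P1] Q1=[P2,P3,P4] Q2=[]
t=9-10: P1@Q0 runs 1, rem=8, I/O yield, promote→Q0. Q0=[P1] Q1=[P2,P3,P4] Q2=[]
t=10-11: P1@Q0 runs 1, rem=7, I/O yield, promote→Q0. Q0=[P1] Q1=[P2,P3,P4] Q2=[]
t=11-12: P1@Q0 runs 1, rem=6, I/O yield, promote→Q0. Q0=[P1] Q1=[P2,P3,P4] Q2=[]
t=12-13: P1@Q0 runs 1, rem=5, I/O yield, promote→Q0. Q0=[P1] Q1=[P2,P3,P4] Q2=[]
t=13-14: P1@Q0 runs 1, rem=4, I/O yield, promote→Q0. Q0=[P1] Q1=[P2,P3,P4] Q2=[]
t=14-15: P1@Q0 runs 1, rem=3, I/O yield, promote→Q0. Q0=[P1] Q1=[P2,P3,P4] Q2=[]
t=15-16: P1@Q0 runs 1, rem=2, I/O yield, promote→Q0. Q0=[P1] Q1=[P2,P3,P4] Q2=[]
t=16-17: P1@Q0 runs 1, rem=1, I/O yield, promote→Q0. Q0=[P1] Q1=[P2,P3,P4] Q2=[]
t=17-18: P1@Q0 runs 1, rem=0, completes. Q0=[] Q1=[P2,P3,P4] Q2=[]
t=18-21: P2@Q1 runs 3, rem=3, I/O yield, promote→Q0. Q0=[P2] Q1=[P3,P4] Q2=[]
t=21-23: P2@Q0 runs 2, rem=1, quantum used, demote→Q1. Q0=[] Q1=[P3,P4,P2] Q2=[]
t=23-27: P3@Q1 runs 4, rem=0, completes. Q0=[] Q1=[P4,P2] Q2=[]
t=27-30: P4@Q1 runs 3, rem=5, I/O yield, promote→Q0. Q0=[P4] Q1=[P2] Q2=[]
t=30-32: P4@Q0 runs 2, rem=3, quantum used, demote→Q1. Q0=[] Q1=[P2,P4] Q2=[]
t=32-33: P2@Q1 runs 1, rem=0, completes. Q0=[] Q1=[P4] Q2=[]
t=33-36: P4@Q1 runs 3, rem=0, completes. Q0=[] Q1=[] Q2=[]

Answer: 1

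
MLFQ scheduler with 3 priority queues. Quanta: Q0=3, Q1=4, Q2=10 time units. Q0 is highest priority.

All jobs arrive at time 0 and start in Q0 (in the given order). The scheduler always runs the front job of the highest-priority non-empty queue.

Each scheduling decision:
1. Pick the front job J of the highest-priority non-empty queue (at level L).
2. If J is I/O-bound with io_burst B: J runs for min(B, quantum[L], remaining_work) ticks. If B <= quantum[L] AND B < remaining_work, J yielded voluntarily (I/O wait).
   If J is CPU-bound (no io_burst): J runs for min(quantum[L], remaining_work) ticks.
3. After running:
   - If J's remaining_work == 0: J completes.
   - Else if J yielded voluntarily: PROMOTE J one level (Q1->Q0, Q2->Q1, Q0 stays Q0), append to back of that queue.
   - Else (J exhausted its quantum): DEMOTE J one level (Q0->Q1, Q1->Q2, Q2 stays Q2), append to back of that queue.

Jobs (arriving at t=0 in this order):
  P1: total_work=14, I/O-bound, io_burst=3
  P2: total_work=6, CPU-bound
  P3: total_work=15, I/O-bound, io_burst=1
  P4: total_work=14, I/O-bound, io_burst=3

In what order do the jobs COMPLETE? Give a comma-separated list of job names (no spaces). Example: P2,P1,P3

Answer: P1,P4,P3,P2

Derivation:
t=0-3: P1@Q0 runs 3, rem=11, I/O yield, promote→Q0. Q0=[P2,P3,P4,P1] Q1=[] Q2=[]
t=3-6: P2@Q0 runs 3, rem=3, quantum used, demote→Q1. Q0=[P3,P4,P1] Q1=[P2] Q2=[]
t=6-7: P3@Q0 runs 1, rem=14, I/O yield, promote→Q0. Q0=[P4,P1,P3] Q1=[P2] Q2=[]
t=7-10: P4@Q0 runs 3, rem=11, I/O yield, promote→Q0. Q0=[P1,P3,P4] Q1=[P2] Q2=[]
t=10-13: P1@Q0 runs 3, rem=8, I/O yield, promote→Q0. Q0=[P3,P4,P1] Q1=[P2] Q2=[]
t=13-14: P3@Q0 runs 1, rem=13, I/O yield, promote→Q0. Q0=[P4,P1,P3] Q1=[P2] Q2=[]
t=14-17: P4@Q0 runs 3, rem=8, I/O yield, promote→Q0. Q0=[P1,P3,P4] Q1=[P2] Q2=[]
t=17-20: P1@Q0 runs 3, rem=5, I/O yield, promote→Q0. Q0=[P3,P4,P1] Q1=[P2] Q2=[]
t=20-21: P3@Q0 runs 1, rem=12, I/O yield, promote→Q0. Q0=[P4,P1,P3] Q1=[P2] Q2=[]
t=21-24: P4@Q0 runs 3, rem=5, I/O yield, promote→Q0. Q0=[P1,P3,P4] Q1=[P2] Q2=[]
t=24-27: P1@Q0 runs 3, rem=2, I/O yield, promote→Q0. Q0=[P3,P4,P1] Q1=[P2] Q2=[]
t=27-28: P3@Q0 runs 1, rem=11, I/O yield, promote→Q0. Q0=[P4,P1,P3] Q1=[P2] Q2=[]
t=28-31: P4@Q0 runs 3, rem=2, I/O yield, promote→Q0. Q0=[P1,P3,P4] Q1=[P2] Q2=[]
t=31-33: P1@Q0 runs 2, rem=0, completes. Q0=[P3,P4] Q1=[P2] Q2=[]
t=33-34: P3@Q0 runs 1, rem=10, I/O yield, promote→Q0. Q0=[P4,P3] Q1=[P2] Q2=[]
t=34-36: P4@Q0 runs 2, rem=0, completes. Q0=[P3] Q1=[P2] Q2=[]
t=36-37: P3@Q0 runs 1, rem=9, I/O yield, promote→Q0. Q0=[P3] Q1=[P2] Q2=[]
t=37-38: P3@Q0 runs 1, rem=8, I/O yield, promote→Q0. Q0=[P3] Q1=[P2] Q2=[]
t=38-39: P3@Q0 runs 1, rem=7, I/O yield, promote→Q0. Q0=[P3] Q1=[P2] Q2=[]
t=39-40: P3@Q0 runs 1, rem=6, I/O yield, promote→Q0. Q0=[P3] Q1=[P2] Q2=[]
t=40-41: P3@Q0 runs 1, rem=5, I/O yield, promote→Q0. Q0=[P3] Q1=[P2] Q2=[]
t=41-42: P3@Q0 runs 1, rem=4, I/O yield, promote→Q0. Q0=[P3] Q1=[P2] Q2=[]
t=42-43: P3@Q0 runs 1, rem=3, I/O yield, promote→Q0. Q0=[P3] Q1=[P2] Q2=[]
t=43-44: P3@Q0 runs 1, rem=2, I/O yield, promote→Q0. Q0=[P3] Q1=[P2] Q2=[]
t=44-45: P3@Q0 runs 1, rem=1, I/O yield, promote→Q0. Q0=[P3] Q1=[P2] Q2=[]
t=45-46: P3@Q0 runs 1, rem=0, completes. Q0=[] Q1=[P2] Q2=[]
t=46-49: P2@Q1 runs 3, rem=0, completes. Q0=[] Q1=[] Q2=[]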